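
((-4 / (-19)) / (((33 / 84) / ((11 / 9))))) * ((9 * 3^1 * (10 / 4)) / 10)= 84 / 19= 4.42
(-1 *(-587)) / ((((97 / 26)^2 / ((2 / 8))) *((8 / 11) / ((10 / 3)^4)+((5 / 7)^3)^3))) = 55043984534288750 / 283437759618053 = 194.20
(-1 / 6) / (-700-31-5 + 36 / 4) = 1 / 4362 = 0.00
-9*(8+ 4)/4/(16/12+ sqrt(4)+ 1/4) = -324/43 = -7.53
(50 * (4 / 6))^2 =10000 / 9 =1111.11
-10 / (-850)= 0.01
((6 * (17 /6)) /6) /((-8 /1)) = -17 /48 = -0.35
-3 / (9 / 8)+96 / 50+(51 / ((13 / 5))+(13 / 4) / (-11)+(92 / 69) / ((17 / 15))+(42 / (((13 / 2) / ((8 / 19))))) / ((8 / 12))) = 330214939 / 13856700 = 23.83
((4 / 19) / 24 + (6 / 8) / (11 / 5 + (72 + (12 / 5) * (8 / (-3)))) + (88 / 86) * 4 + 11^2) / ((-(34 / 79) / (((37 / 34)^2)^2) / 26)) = -266784766674092563 / 25167862674624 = -10600.22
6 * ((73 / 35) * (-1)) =-438 / 35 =-12.51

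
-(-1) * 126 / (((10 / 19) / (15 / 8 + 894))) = 8578899 / 40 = 214472.48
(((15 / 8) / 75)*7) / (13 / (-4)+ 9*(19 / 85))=-119 / 842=-0.14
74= 74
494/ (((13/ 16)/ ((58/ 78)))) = 17632/ 39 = 452.10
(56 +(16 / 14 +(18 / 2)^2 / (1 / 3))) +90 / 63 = 2111 / 7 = 301.57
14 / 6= 7 / 3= 2.33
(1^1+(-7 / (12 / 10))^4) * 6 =1501921 / 216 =6953.34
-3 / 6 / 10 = -1 / 20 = -0.05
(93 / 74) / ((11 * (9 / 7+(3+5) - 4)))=651 / 30118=0.02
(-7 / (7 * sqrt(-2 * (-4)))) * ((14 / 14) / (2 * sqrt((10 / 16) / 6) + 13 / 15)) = -195 * sqrt(2) / 301 + 75 * sqrt(30) / 602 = -0.23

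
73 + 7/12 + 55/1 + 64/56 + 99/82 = 450935/3444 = 130.93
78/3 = 26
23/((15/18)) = 138/5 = 27.60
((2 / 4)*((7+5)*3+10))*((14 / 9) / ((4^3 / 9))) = 161 / 32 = 5.03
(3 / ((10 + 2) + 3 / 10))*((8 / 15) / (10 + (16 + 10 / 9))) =12 / 2501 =0.00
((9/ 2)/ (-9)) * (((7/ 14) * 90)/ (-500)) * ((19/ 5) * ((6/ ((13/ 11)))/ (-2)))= -5643/ 13000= -0.43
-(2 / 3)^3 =-8 / 27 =-0.30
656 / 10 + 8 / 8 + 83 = 748 / 5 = 149.60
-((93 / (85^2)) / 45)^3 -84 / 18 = -5940104871123541 / 1272879615234375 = -4.67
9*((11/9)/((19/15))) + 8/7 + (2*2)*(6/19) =1475/133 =11.09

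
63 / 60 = 21 / 20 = 1.05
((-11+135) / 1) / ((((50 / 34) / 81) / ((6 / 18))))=2276.64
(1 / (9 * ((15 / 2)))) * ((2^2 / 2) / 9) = 4 / 1215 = 0.00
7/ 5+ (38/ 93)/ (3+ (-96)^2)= 6001759/ 4286835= 1.40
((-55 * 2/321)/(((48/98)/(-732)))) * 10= 1643950/321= 5121.34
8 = 8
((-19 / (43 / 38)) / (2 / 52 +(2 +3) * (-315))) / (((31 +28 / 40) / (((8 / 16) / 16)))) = 23465 / 2232703276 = 0.00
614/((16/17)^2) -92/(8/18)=62227/128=486.15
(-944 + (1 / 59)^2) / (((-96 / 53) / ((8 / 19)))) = 174161339 / 793668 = 219.44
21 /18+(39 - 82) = -251 /6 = -41.83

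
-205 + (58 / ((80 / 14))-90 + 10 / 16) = -11369 / 40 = -284.22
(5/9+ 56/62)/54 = 0.03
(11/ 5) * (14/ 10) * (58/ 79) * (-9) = -40194/ 1975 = -20.35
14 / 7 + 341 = 343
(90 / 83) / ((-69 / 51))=-1530 / 1909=-0.80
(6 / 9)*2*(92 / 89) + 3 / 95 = 35761 / 25365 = 1.41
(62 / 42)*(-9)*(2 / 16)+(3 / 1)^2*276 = 139011 / 56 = 2482.34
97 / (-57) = -97 / 57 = -1.70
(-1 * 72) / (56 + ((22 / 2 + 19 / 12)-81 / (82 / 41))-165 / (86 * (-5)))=-37152 / 14689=-2.53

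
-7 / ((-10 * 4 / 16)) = 14 / 5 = 2.80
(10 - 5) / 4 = 5 / 4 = 1.25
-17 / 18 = -0.94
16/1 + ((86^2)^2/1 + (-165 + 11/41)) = 2242727358/41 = 54700667.27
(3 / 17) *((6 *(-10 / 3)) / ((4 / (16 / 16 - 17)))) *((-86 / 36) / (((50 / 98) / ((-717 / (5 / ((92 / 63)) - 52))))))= -370629728 / 379865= -975.69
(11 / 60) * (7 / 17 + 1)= 22 / 85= 0.26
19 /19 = 1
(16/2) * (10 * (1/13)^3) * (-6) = -480/2197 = -0.22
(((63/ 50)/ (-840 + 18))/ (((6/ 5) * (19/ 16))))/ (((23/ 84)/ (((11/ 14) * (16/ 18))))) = -2464/ 898035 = -0.00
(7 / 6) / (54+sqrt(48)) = 21 / 956 - 7*sqrt(3) / 4302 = 0.02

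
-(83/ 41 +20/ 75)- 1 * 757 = -466964/ 615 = -759.29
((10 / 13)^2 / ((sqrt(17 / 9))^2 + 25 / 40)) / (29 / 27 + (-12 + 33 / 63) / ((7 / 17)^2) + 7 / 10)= -0.00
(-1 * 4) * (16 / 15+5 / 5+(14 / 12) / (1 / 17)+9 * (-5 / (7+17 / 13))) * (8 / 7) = -75.35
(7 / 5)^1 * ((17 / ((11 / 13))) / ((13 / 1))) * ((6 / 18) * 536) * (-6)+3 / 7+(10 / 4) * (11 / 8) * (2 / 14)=-14281951 / 6160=-2318.50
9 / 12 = 3 / 4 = 0.75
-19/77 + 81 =6218/77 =80.75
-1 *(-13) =13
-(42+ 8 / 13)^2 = -306916 / 169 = -1816.07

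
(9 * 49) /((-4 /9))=-3969 /4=-992.25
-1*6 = -6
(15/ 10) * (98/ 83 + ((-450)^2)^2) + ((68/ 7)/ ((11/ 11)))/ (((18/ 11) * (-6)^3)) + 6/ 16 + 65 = 61509375067.12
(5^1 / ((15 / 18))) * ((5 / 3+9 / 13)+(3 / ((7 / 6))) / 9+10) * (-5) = -34520 / 91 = -379.34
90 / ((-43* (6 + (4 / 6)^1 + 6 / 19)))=-2565 / 8557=-0.30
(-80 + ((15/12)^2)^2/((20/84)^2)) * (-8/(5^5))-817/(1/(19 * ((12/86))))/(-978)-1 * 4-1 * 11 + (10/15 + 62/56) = -10.92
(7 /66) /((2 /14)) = 49 /66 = 0.74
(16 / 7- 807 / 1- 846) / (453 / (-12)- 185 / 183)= 8458260 / 198611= 42.59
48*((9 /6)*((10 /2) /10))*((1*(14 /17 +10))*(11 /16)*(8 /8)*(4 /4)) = 4554 /17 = 267.88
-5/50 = -1/10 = -0.10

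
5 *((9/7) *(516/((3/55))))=425700/7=60814.29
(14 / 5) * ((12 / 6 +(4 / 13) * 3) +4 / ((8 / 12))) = 1624 / 65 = 24.98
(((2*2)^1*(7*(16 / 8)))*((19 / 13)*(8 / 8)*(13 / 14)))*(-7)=-532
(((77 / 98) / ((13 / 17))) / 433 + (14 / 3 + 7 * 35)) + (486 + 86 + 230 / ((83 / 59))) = 19331552393 / 19622694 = 985.16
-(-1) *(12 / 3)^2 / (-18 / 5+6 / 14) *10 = -5600 / 111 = -50.45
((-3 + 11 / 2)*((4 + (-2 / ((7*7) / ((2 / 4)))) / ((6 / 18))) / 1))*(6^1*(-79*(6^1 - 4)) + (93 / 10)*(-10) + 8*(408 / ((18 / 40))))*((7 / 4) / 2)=17984705 / 336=53525.91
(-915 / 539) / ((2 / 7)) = -915 / 154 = -5.94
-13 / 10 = -1.30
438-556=-118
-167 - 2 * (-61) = -45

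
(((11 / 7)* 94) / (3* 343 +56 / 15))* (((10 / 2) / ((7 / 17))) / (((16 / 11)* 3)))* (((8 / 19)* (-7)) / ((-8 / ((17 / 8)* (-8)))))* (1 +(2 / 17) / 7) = -292453975 / 115376968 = -2.53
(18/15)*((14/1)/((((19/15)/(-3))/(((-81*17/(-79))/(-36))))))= 19.27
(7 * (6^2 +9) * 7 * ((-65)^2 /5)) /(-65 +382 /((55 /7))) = -102477375 /901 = -113737.38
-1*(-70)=70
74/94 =37/47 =0.79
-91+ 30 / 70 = -634 / 7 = -90.57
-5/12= -0.42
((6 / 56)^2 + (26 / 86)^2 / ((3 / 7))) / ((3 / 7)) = 977395 / 1863792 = 0.52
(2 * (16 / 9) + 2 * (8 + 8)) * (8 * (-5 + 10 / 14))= -25600 / 21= -1219.05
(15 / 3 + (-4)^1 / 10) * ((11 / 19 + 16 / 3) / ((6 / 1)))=7751 / 1710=4.53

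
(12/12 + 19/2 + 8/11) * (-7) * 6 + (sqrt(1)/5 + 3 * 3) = -25429/55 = -462.35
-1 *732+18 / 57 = -13902 / 19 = -731.68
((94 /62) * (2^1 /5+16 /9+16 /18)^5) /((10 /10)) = 9680259872 /23540625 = 411.22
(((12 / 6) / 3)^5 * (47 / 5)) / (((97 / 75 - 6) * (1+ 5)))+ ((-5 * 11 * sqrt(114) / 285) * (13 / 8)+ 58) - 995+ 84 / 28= -80121346 / 85779 - 143 * sqrt(114) / 456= -937.39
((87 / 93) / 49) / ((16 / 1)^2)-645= -250817251 / 388864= -645.00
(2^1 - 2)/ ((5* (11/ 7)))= 0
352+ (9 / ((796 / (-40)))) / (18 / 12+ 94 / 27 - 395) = 1475285788 / 4191139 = 352.00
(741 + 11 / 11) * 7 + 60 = 5254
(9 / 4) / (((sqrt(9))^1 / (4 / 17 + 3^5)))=182.43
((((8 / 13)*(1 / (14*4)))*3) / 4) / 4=3 / 1456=0.00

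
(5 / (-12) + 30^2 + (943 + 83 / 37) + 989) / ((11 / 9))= 3774657 / 1628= 2318.59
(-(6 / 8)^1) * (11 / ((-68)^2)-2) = 27711 / 18496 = 1.50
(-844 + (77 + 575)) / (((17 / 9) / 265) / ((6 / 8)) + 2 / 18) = -1373760 / 863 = -1591.84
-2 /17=-0.12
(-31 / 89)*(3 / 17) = -93 / 1513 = -0.06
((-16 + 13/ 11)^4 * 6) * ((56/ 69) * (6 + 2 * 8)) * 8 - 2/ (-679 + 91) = 371908199489941/ 9000222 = 41322114.00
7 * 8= 56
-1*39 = -39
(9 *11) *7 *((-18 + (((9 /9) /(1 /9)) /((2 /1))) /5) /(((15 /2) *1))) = -39501 /25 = -1580.04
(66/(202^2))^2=1089/416241604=0.00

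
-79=-79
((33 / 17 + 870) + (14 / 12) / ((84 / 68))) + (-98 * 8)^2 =188351839 / 306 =615528.89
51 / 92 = 0.55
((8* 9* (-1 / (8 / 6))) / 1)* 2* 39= -4212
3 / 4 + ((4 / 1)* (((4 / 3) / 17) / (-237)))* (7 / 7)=36197 / 48348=0.75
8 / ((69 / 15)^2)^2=5000 / 279841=0.02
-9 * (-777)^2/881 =-5433561/881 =-6167.49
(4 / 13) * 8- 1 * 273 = -270.54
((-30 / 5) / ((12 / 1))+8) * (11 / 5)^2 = 363 / 10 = 36.30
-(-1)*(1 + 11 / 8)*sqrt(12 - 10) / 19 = sqrt(2) / 8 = 0.18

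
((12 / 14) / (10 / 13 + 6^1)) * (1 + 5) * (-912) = -53352 / 77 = -692.88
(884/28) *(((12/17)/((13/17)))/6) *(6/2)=102/7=14.57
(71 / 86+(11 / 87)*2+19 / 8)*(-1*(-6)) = 103355 / 4988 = 20.72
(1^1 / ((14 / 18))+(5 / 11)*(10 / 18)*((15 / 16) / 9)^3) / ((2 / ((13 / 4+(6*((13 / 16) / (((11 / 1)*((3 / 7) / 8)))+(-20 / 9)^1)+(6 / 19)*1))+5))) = 866435219477 / 384427524096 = 2.25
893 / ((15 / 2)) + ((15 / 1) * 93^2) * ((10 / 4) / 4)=9744413 / 120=81203.44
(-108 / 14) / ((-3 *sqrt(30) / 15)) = 9 *sqrt(30) / 7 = 7.04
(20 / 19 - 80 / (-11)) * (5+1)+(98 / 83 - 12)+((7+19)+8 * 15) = 3211500 / 17347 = 185.13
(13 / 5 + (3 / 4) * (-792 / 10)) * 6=-1704 / 5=-340.80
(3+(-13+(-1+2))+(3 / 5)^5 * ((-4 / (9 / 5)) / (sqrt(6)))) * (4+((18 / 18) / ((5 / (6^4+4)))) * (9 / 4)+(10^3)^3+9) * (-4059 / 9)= 8118004854564 * sqrt(6) / 625+4059002427282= 4090818378678.99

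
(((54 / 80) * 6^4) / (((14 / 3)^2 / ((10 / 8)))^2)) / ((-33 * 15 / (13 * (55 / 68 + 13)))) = -240270381 / 229881344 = -1.05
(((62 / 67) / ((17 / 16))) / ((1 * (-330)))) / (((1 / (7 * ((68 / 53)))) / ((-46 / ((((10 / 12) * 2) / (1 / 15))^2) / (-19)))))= -638848 / 6957740625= -0.00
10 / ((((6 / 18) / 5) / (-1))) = -150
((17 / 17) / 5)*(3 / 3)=1 / 5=0.20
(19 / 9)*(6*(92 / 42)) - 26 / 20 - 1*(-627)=653.45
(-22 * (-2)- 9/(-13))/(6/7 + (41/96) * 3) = 130144/6227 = 20.90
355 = 355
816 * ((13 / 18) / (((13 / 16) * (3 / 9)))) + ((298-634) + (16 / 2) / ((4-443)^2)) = 354606648 / 192721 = 1840.00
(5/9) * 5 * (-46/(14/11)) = -6325/63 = -100.40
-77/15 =-5.13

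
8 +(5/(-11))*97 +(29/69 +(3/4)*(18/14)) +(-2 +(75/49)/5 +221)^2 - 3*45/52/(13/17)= 29601107589773/615957342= 48057.07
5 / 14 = 0.36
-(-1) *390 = 390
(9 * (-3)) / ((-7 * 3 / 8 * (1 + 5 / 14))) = 7.58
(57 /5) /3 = 19 /5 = 3.80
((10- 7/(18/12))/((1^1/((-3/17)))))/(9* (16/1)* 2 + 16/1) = -1/323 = -0.00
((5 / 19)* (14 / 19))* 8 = 560 / 361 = 1.55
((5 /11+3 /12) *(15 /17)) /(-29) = -465 /21692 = -0.02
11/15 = 0.73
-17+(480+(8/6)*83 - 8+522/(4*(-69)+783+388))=1520381/2685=566.25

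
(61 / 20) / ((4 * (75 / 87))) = 1769 / 2000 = 0.88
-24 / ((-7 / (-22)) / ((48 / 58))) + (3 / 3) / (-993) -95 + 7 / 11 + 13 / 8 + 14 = -2504088803 / 17738952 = -141.16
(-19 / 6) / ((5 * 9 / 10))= -0.70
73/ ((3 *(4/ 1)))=73/ 12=6.08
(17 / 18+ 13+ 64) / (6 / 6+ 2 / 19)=26657 / 378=70.52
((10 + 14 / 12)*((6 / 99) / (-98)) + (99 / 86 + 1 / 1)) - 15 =-2681618 / 208593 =-12.86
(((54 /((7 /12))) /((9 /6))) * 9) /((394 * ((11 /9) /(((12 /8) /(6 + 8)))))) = 13122 /106183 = 0.12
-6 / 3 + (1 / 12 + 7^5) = 201661 / 12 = 16805.08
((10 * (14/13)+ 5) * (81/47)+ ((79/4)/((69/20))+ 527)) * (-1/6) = -23604883/252954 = -93.32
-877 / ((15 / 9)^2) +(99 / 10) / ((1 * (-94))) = -1484379 / 4700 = -315.83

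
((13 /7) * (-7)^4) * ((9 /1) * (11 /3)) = 147147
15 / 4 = 3.75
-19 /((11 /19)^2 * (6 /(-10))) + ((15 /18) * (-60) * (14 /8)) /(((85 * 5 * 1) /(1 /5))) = 5827609 /61710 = 94.44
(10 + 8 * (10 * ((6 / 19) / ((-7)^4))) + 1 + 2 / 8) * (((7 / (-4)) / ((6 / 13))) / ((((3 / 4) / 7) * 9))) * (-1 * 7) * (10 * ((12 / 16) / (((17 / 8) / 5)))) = 222600625 / 40698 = 5469.57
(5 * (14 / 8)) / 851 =35 / 3404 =0.01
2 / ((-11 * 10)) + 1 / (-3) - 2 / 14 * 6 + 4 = 3224 / 1155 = 2.79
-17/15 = -1.13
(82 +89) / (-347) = -171 / 347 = -0.49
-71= -71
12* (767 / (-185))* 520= -957216 / 37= -25870.70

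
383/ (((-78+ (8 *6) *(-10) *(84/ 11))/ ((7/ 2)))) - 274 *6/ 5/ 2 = -67844087/ 411780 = -164.76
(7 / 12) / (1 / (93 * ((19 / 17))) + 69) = 589 / 69680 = 0.01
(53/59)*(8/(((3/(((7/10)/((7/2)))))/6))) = 848/295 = 2.87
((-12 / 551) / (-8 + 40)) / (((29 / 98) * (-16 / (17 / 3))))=833 / 1022656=0.00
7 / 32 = 0.22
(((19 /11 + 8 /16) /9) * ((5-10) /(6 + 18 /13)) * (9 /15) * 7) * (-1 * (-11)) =-7.74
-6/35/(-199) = 6/6965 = 0.00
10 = 10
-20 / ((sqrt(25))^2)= -4 / 5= -0.80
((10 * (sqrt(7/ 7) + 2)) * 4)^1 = 120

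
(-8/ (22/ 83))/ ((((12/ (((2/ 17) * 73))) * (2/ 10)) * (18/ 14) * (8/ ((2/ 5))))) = -42413/ 10098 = -4.20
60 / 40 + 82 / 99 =461 / 198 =2.33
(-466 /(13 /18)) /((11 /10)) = -83880 /143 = -586.57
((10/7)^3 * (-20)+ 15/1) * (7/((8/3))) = -44565/392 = -113.69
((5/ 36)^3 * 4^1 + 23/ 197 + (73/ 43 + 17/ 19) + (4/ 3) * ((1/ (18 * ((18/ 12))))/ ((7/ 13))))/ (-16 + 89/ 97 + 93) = 3583913849911/ 99320917149216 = 0.04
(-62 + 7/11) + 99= 414/11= 37.64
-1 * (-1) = 1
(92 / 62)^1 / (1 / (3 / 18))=23 / 93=0.25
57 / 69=0.83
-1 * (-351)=351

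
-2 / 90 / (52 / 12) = -1 / 195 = -0.01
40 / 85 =8 / 17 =0.47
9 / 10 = 0.90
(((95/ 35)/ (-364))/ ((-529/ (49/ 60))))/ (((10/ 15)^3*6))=57/ 8802560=0.00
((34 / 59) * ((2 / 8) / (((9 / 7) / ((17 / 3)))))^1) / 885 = 2023 / 2819610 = 0.00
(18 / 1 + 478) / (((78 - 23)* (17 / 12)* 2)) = 2976 / 935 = 3.18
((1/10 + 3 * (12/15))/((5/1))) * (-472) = -236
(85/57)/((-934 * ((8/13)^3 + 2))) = -186745/261185628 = -0.00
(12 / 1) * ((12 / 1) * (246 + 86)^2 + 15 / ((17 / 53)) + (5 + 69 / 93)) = 8365010964 / 527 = 15872886.08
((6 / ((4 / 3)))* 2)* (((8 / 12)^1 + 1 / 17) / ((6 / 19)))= 703 / 34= 20.68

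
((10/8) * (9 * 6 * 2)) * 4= 540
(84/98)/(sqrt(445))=6 * sqrt(445)/3115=0.04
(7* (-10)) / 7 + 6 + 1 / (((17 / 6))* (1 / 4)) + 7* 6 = 670 / 17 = 39.41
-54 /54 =-1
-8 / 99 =-0.08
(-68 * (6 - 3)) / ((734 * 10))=-51 / 1835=-0.03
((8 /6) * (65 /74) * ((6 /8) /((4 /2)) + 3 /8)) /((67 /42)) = 1365 /2479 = 0.55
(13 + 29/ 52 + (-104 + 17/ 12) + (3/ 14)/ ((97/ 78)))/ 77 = -1.15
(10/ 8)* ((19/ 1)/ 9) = 95/ 36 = 2.64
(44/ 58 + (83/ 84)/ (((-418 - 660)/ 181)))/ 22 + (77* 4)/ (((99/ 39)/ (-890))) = -6238623155843/ 57772176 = -107986.64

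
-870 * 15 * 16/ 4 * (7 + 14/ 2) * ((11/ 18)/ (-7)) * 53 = 3381400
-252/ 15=-84/ 5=-16.80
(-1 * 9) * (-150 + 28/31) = 41598/31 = 1341.87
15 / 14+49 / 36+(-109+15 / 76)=-127325 / 1197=-106.37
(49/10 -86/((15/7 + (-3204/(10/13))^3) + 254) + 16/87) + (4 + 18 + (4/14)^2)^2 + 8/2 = 2262079291674654070189/4554377711349375210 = 496.68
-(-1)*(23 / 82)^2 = 529 / 6724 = 0.08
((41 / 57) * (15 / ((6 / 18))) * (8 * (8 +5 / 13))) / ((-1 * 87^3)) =-178760 / 54216747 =-0.00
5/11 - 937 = -10302/11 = -936.55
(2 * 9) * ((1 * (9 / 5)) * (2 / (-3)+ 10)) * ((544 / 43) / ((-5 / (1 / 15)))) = -274176 / 5375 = -51.01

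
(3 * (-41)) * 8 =-984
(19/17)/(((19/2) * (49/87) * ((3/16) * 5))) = 928/4165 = 0.22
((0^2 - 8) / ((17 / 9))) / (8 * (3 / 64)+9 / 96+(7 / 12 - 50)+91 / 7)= 6912 / 58667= 0.12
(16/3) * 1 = 16/3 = 5.33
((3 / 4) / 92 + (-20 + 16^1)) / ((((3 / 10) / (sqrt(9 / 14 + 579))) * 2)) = -7345 * sqrt(113610) / 15456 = -160.18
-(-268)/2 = 134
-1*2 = -2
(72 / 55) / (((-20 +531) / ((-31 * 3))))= -6696 / 28105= -0.24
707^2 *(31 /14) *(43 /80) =95185531 /160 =594909.57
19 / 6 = 3.17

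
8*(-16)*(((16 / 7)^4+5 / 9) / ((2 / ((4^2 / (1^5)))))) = -616272896 / 21609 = -28519.27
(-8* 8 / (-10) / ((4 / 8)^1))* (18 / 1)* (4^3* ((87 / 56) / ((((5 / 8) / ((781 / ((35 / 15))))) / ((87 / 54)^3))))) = 565643736064 / 11025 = 51305554.29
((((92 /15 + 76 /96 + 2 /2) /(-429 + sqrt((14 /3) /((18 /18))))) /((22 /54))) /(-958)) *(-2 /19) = -1001403 /200989760360 - 8559 *sqrt(42) /2210887363960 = -0.00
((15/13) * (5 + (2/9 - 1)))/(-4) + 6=373/78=4.78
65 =65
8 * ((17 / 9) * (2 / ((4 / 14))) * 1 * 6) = 1904 / 3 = 634.67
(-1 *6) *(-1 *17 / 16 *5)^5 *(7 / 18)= 31059371875 / 3145728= 9873.51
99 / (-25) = -99 / 25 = -3.96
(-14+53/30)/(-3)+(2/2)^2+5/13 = 6391/1170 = 5.46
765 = 765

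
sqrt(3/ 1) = sqrt(3) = 1.73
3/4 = 0.75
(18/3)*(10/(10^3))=3/50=0.06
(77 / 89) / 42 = 11 / 534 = 0.02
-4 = -4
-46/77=-0.60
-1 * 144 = -144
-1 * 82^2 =-6724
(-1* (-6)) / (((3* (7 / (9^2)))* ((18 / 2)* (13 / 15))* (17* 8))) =135 / 6188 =0.02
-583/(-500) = 583/500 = 1.17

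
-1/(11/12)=-12/11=-1.09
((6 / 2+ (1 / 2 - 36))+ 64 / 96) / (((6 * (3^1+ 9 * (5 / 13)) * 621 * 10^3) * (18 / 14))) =-2483 / 2414448000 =-0.00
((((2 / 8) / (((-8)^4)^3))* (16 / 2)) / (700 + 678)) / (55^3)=1 / 7877476827004928000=0.00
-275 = -275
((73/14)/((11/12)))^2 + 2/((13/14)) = 2659984/77077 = 34.51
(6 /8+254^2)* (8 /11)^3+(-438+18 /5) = 162271948 /6655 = 24383.46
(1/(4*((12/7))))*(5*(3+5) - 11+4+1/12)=2779/576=4.82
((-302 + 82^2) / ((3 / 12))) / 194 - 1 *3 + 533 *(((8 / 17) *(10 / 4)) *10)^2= 2071667817 / 28033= 73901.04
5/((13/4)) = 1.54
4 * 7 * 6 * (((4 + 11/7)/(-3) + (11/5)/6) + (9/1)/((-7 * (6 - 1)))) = -1468/5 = -293.60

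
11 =11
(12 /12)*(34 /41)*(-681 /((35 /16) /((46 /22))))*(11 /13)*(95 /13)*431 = -69775783008 /48503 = -1438586.95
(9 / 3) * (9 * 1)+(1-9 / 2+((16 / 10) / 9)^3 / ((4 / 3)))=1427881 / 60750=23.50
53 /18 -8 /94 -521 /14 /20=118277 /118440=1.00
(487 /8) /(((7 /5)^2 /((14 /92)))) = 12175 /2576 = 4.73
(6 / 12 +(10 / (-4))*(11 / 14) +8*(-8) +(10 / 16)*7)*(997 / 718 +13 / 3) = -42163825 / 120624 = -349.55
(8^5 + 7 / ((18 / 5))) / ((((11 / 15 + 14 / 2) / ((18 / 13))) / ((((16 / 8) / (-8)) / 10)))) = -1769577 / 12064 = -146.68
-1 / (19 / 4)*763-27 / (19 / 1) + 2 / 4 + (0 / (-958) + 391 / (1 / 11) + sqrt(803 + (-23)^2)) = 6*sqrt(37) + 157299 / 38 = 4175.94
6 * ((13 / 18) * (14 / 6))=91 / 9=10.11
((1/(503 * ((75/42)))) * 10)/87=28/218805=0.00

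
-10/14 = -5/7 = -0.71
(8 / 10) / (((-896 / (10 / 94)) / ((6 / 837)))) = -1 / 1468656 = -0.00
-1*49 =-49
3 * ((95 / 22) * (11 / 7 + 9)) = 10545 / 77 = 136.95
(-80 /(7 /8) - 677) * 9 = -48411 /7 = -6915.86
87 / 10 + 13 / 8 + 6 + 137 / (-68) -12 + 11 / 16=3.00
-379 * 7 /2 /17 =-2653 /34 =-78.03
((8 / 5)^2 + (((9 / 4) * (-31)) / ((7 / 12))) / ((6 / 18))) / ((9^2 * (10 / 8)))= -249308 / 70875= -3.52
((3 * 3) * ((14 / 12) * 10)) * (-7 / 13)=-735 / 13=-56.54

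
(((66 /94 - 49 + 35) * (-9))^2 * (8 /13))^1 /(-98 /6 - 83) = -379687500 /4278833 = -88.74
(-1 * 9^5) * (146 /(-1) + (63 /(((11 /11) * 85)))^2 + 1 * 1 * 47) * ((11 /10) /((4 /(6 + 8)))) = 1617073457769 /72250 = 22381639.55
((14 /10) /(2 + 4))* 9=21 /10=2.10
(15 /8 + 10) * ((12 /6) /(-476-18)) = -5 /104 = -0.05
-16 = -16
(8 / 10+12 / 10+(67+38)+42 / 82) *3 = 13224 / 41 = 322.54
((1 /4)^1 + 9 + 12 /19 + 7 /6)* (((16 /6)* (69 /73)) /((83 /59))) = 6836566 /345363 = 19.80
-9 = -9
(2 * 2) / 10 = 2 / 5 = 0.40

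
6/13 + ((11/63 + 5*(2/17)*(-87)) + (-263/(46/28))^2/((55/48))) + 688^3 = 131930818844200081/405089685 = 325682987.57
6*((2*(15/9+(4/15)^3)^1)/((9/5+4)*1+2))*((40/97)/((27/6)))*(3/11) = 364096/5617755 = 0.06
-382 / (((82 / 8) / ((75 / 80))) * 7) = -2865 / 574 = -4.99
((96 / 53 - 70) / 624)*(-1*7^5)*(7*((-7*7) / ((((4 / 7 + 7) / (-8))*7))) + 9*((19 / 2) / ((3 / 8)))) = 8660193311 / 16854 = 513836.08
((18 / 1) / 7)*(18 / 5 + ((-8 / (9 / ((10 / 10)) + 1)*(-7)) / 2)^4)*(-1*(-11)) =1840.43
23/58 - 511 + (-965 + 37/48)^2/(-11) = -62496647861/734976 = -85032.23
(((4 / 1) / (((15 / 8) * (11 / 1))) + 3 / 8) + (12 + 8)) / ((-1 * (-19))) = 1429 / 1320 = 1.08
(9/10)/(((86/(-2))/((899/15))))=-2697/2150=-1.25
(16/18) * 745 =5960/9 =662.22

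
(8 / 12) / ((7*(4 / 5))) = 5 / 42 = 0.12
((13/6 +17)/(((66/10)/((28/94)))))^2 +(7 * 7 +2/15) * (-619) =-3292246175884/108252045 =-30412.79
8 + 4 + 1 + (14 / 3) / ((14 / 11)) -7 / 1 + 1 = 10.67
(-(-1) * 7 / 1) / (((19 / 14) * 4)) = 1.29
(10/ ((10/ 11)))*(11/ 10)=121/ 10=12.10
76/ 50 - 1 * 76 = -74.48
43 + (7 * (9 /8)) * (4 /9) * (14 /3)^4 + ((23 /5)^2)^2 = 108878996 /50625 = 2150.70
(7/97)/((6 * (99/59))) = 413/57618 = 0.01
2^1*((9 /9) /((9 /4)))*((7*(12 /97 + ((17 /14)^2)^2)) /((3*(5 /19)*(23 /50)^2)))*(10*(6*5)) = 4067201275000 /158403231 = 25676.25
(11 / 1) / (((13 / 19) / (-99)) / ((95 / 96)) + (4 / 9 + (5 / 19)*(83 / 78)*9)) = 51106770 / 13741697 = 3.72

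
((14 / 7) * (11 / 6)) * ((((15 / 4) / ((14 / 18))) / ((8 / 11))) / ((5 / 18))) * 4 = 9801 / 28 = 350.04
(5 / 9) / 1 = 5 / 9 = 0.56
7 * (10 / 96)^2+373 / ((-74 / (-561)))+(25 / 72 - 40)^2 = 3375945079 / 767232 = 4400.16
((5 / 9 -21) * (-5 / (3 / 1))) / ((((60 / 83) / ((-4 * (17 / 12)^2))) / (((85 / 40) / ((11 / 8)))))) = -9378917 / 16038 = -584.79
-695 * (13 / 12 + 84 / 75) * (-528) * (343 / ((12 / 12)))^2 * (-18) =-8561102197032 / 5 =-1712220439406.40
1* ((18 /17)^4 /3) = 0.42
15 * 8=120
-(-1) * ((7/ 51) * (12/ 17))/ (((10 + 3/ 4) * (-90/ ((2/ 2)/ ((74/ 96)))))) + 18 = 124144834/ 6896985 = 18.00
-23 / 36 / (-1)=23 / 36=0.64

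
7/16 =0.44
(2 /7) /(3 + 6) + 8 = 506 /63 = 8.03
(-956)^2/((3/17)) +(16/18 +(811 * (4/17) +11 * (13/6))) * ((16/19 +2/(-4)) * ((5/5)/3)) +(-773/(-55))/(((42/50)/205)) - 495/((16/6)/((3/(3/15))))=27825735076283/5372136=5179640.85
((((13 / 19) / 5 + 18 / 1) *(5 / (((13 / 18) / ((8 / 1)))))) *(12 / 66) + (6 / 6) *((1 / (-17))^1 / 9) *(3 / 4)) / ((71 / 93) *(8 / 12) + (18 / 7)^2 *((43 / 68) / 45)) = 2306456716515 / 7601111804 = 303.44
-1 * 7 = -7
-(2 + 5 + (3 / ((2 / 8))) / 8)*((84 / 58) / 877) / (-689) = 357 / 17523337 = 0.00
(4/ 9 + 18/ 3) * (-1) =-58/ 9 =-6.44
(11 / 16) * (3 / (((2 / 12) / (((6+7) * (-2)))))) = -1287 / 4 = -321.75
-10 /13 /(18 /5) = -25 /117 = -0.21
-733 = -733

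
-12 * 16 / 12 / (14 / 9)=-72 / 7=-10.29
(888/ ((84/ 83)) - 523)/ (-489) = -827/ 1141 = -0.72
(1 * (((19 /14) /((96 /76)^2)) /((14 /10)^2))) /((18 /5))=857375 /7112448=0.12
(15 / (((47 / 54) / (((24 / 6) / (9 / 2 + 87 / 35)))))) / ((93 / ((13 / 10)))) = 32760 / 237491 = 0.14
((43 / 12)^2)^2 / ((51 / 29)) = 99145229 / 1057536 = 93.75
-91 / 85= -1.07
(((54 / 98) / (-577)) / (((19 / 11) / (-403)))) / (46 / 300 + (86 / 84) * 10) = 5984550 / 279107017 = 0.02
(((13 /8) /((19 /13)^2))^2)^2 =23298085122481 /69564674215936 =0.33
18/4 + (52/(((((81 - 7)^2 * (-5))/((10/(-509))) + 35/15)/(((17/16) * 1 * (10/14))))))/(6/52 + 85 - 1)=4.50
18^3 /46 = 2916 /23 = 126.78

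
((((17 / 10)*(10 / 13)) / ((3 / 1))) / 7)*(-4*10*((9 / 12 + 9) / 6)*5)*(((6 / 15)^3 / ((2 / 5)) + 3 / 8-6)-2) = 25381 / 168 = 151.08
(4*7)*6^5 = 217728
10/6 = 5/3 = 1.67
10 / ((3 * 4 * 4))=5 / 24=0.21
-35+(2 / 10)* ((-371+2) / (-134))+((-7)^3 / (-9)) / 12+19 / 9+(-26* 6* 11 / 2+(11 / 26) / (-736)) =-153554678231 / 173085120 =-887.16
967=967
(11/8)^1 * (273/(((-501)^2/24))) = 1001/27889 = 0.04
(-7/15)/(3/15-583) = 7/8742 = 0.00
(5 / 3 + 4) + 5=32 / 3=10.67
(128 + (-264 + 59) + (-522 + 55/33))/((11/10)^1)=-17920/33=-543.03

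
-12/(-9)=1.33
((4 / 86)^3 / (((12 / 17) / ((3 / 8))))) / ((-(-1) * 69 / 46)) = 17 / 477042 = 0.00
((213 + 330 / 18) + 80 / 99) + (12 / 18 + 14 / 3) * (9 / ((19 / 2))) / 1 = 446162 / 1881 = 237.19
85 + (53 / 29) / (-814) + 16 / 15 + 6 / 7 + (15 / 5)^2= 237754067 / 2478630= 95.92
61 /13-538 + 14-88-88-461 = -15032 /13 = -1156.31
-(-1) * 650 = 650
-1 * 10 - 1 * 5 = -15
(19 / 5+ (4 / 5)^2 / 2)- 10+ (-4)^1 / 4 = -172 / 25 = -6.88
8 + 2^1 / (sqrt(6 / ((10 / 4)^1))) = 9.29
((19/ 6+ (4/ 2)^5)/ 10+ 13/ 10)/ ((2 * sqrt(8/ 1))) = 289 * sqrt(2)/ 480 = 0.85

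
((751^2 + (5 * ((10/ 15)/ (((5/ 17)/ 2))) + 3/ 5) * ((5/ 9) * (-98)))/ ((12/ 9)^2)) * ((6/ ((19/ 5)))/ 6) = 3998375/ 48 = 83299.48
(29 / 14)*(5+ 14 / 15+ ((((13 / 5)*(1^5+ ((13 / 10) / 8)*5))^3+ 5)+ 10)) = 260.14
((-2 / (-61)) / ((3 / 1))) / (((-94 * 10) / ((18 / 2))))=-3 / 28670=-0.00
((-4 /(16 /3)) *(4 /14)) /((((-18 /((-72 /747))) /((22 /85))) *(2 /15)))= -22 /9877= -0.00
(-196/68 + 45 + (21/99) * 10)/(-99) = -24818/55539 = -0.45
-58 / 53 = -1.09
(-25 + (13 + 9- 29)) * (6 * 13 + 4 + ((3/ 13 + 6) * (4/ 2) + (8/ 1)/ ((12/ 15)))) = -43456/ 13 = -3342.77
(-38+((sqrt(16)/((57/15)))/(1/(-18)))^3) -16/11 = -516192806/75449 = -6841.61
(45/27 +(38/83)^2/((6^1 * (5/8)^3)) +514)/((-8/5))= -1332530039/4133400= -322.38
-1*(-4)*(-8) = -32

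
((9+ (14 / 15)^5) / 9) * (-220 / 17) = -13.96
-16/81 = -0.20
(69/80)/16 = 69/1280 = 0.05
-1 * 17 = -17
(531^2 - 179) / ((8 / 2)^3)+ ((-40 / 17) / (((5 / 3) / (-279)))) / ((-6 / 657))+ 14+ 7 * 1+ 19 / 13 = -273720433 / 7072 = -38704.81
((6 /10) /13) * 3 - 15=-966 /65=-14.86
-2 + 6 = 4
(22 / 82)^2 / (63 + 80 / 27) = 0.00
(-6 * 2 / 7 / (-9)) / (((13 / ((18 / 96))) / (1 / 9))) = 1 / 3276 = 0.00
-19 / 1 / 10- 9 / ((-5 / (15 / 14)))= 0.03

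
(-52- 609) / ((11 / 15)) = -901.36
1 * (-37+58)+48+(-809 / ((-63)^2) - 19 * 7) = -254825 / 3969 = -64.20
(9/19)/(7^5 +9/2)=18/638837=0.00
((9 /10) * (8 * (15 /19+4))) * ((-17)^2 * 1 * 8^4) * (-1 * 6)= -23267672064 /95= -244922863.83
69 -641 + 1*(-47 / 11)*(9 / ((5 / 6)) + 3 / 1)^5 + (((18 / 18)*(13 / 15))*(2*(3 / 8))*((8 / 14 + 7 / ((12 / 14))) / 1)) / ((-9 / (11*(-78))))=-18524651758181 / 8662500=-2138487.94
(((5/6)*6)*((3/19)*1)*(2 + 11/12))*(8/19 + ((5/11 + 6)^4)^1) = 84514336725/21141604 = 3997.54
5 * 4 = 20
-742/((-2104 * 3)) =371/3156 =0.12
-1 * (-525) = 525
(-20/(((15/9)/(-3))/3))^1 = 108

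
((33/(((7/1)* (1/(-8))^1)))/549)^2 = 7744/1640961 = 0.00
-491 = -491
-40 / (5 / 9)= -72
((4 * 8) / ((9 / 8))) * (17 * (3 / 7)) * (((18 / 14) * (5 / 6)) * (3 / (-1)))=-32640 / 49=-666.12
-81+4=-77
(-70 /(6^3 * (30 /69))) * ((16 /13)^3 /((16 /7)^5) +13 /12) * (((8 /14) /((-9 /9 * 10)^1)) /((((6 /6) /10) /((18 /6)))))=43201475 /30371328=1.42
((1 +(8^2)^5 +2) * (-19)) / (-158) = 20401094713 / 158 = 129120852.61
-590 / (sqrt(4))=-295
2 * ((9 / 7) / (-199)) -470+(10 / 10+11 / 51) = -33304762 / 71043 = -468.80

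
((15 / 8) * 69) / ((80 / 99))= 20493 / 128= 160.10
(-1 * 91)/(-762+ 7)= 91/755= 0.12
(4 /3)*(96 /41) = 128 /41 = 3.12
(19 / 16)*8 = 19 / 2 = 9.50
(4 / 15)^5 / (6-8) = -512 / 759375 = -0.00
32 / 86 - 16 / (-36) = 316 / 387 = 0.82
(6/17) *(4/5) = 24/85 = 0.28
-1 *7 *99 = -693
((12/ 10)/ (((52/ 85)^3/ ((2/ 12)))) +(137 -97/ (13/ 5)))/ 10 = 14140361/ 1406080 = 10.06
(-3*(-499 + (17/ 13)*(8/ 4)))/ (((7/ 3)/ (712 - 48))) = 38563128/ 91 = 423770.64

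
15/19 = 0.79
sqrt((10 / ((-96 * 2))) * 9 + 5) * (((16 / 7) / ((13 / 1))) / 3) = 2 * sqrt(290) / 273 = 0.12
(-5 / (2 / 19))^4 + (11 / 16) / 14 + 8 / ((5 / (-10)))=1140305177 / 224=5090648.11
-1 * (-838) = 838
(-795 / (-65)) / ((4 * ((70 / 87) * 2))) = 13833 / 7280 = 1.90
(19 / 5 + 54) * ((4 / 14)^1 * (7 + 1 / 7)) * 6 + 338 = 51242 / 49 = 1045.76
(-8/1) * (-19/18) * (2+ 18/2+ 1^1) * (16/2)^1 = 2432/3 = 810.67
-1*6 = -6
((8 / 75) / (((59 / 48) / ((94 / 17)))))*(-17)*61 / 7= -733952 / 10325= -71.08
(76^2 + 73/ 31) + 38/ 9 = 1613339/ 279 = 5782.58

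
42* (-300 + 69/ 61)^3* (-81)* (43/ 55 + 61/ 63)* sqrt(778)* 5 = 1984195341441955296* sqrt(778)/ 2496791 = 22166240142995.95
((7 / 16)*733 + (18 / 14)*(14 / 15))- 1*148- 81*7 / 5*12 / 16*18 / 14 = 5163 / 80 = 64.54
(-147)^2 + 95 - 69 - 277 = 21358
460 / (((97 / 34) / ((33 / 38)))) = 258060 / 1843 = 140.02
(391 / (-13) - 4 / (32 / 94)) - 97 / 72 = -43.17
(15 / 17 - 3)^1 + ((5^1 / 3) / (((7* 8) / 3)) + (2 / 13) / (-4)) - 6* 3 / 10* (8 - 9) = -16511 / 61880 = -0.27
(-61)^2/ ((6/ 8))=14884/ 3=4961.33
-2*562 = -1124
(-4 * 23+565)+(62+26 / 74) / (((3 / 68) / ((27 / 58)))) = 1213471 / 1073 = 1130.91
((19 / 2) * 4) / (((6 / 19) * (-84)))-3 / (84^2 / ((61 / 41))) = -1.43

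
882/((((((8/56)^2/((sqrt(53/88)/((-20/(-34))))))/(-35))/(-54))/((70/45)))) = 54000891*sqrt(1166)/11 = 167632227.39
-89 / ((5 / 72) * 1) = -6408 / 5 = -1281.60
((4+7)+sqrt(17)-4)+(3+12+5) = sqrt(17)+27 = 31.12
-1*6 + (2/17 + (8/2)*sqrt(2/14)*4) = -100/17 + 16*sqrt(7)/7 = 0.17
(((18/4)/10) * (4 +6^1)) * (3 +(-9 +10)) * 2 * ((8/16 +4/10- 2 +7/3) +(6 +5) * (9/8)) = 4899/10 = 489.90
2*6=12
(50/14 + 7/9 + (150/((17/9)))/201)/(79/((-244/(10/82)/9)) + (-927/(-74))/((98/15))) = 441040965848/145211514345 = 3.04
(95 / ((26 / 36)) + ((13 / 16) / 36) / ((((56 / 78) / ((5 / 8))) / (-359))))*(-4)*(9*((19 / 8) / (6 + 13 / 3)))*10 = -59508055575 / 5777408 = -10300.13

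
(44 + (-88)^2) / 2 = 3894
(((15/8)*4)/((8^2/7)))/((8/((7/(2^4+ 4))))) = 147/4096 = 0.04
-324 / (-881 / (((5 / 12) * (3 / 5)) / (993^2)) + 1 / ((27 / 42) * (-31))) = 0.00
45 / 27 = 5 / 3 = 1.67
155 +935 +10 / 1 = 1100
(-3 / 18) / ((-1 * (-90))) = -0.00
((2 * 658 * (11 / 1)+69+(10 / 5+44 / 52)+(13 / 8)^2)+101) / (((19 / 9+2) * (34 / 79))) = 509830371 / 61568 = 8280.77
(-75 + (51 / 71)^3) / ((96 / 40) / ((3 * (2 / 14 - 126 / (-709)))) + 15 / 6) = -141655607780 / 9482136123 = -14.94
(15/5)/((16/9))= 27/16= 1.69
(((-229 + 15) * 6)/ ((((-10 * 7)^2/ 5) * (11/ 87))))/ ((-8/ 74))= 95.85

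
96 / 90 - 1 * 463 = -6929 / 15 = -461.93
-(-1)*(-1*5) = -5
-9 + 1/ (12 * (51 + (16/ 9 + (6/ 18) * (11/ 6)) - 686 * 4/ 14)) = -46209/ 5134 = -9.00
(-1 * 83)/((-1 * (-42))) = -83/42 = -1.98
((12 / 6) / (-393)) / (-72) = 1 / 14148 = 0.00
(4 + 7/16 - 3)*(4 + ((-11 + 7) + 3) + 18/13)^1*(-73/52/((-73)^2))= -1311/789568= -0.00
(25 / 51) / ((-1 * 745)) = -5 / 7599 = -0.00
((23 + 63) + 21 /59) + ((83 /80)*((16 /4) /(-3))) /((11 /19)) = 83.97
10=10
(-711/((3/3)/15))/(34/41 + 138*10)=-437265/56614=-7.72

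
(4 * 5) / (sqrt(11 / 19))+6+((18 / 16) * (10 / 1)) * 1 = 69 / 4+20 * sqrt(209) / 11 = 43.54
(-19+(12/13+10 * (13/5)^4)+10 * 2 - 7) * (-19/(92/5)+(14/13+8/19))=77656032/369265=210.30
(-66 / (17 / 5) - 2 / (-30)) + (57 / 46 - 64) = -963103 / 11730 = -82.11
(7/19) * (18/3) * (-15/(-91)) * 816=73440/247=297.33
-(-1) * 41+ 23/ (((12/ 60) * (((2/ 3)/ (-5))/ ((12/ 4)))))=-5093/ 2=-2546.50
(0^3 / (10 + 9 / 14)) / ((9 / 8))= 0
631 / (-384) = -631 / 384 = -1.64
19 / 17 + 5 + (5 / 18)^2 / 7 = 236297 / 38556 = 6.13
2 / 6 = 1 / 3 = 0.33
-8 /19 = -0.42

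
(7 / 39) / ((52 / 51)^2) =6069 / 35152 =0.17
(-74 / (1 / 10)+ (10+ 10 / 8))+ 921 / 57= -54157 / 76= -712.59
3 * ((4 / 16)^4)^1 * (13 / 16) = 39 / 4096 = 0.01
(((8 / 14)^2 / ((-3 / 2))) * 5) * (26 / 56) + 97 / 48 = 8317 / 5488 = 1.52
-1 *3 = -3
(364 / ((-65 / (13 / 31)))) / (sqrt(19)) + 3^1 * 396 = 1188 - 364 * sqrt(19) / 2945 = 1187.46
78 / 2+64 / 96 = 119 / 3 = 39.67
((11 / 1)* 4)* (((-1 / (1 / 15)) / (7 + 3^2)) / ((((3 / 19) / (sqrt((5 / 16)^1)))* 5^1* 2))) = -209* sqrt(5) / 32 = -14.60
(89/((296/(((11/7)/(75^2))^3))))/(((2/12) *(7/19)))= 2250721/21081436523437500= 0.00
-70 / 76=-35 / 38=-0.92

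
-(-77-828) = 905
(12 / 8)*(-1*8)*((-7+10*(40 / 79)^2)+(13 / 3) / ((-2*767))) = 19614878 / 368219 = 53.27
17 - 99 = -82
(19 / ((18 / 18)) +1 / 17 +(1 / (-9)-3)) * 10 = 24400 / 153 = 159.48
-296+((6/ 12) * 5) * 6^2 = -206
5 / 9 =0.56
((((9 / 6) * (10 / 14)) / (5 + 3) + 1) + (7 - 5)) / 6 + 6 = 1461 / 224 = 6.52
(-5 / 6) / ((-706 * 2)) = 5 / 8472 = 0.00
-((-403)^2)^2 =-26376683281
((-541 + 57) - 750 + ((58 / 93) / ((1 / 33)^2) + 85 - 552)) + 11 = -31336 / 31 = -1010.84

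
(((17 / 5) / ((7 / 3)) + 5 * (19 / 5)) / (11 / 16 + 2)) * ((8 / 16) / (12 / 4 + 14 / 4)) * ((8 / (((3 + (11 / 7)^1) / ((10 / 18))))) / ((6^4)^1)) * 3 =179 / 135837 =0.00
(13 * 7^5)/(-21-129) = -218491/150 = -1456.61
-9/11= -0.82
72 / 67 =1.07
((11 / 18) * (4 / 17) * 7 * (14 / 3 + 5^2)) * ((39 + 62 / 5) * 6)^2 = 3621070376 / 1275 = 2840055.20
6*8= 48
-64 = -64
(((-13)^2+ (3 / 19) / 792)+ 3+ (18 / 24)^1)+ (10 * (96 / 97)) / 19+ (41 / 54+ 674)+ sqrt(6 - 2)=3722255695 / 4378968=850.03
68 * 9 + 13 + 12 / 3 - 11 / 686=431483 / 686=628.98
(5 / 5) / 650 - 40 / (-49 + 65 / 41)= 133493 / 157950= 0.85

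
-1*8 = -8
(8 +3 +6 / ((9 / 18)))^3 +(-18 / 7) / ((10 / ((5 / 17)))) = 1447864 / 119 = 12166.92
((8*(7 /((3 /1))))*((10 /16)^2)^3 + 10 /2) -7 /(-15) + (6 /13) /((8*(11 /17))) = 468707573 /70287360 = 6.67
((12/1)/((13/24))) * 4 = 1152/13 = 88.62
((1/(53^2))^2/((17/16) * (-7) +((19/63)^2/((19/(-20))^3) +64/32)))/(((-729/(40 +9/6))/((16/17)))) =9890944/8074959033383901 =0.00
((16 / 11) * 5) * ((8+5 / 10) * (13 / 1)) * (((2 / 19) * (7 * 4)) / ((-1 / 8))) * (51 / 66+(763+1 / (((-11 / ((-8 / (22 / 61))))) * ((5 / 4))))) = -19303787776 / 1331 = -14503221.47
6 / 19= 0.32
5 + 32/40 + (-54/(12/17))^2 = 117161/20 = 5858.05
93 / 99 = 0.94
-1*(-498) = 498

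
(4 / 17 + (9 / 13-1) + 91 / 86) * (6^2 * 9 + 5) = 6163815 / 19006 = 324.31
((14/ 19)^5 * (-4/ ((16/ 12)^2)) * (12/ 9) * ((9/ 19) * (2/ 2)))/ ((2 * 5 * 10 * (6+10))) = -453789/ 2352294050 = -0.00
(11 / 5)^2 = 121 / 25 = 4.84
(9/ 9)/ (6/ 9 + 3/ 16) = 48/ 41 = 1.17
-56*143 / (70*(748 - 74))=-286 / 1685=-0.17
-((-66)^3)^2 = -82653950016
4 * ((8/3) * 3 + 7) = 60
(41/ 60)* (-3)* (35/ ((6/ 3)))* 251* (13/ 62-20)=88389399/ 496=178204.43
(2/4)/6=1/12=0.08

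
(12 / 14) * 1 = 6 / 7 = 0.86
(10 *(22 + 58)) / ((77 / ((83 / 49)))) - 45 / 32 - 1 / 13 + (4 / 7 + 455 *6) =4311111995 / 1569568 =2746.69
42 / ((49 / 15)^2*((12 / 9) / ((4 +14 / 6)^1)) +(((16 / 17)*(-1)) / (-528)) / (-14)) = 470061900 / 25141847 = 18.70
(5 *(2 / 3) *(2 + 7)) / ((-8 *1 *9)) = -5 / 12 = -0.42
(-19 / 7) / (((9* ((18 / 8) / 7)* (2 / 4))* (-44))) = 38 / 891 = 0.04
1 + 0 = 1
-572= -572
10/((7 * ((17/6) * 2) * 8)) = 15/476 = 0.03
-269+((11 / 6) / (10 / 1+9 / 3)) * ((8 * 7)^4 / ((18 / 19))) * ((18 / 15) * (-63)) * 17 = -122296892493 / 65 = -1881490653.74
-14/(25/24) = -336/25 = -13.44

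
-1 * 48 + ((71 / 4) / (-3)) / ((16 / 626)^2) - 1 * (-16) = -6980375 / 768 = -9089.03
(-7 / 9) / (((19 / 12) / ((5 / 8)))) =-35 / 114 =-0.31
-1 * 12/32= -3/8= -0.38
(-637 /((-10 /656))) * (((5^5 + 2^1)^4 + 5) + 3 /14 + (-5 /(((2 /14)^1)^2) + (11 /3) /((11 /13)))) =59930245359340120492 /15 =3995349690622674699.47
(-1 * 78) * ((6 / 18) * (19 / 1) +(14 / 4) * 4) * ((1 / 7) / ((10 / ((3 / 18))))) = -793 / 210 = -3.78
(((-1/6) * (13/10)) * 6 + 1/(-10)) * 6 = -42/5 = -8.40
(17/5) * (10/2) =17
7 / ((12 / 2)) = 1.17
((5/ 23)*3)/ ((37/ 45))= 675/ 851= 0.79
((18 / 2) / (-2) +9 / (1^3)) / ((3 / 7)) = 21 / 2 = 10.50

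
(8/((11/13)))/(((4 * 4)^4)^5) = 13/1662273001970115115220992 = 0.00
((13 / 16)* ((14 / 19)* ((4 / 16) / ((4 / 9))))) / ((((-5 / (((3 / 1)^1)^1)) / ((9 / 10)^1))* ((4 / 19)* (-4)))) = 22113 / 102400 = 0.22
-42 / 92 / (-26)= 21 / 1196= 0.02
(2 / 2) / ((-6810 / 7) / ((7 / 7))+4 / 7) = -7 / 6806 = -0.00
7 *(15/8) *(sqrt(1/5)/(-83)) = -0.07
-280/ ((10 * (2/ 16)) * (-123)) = 224/ 123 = 1.82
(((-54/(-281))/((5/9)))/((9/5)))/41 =54/11521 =0.00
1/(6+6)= 0.08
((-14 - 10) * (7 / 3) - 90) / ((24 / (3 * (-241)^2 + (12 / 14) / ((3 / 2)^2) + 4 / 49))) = -1869806597 / 1764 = -1059981.06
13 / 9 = 1.44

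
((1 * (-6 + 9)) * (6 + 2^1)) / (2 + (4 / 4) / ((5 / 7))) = 120 / 17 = 7.06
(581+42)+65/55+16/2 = 632.18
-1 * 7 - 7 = -14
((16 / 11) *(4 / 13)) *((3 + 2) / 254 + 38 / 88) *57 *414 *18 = 17146873152 / 199771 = 85832.64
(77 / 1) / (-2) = -77 / 2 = -38.50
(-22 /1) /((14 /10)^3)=-2750 /343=-8.02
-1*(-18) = 18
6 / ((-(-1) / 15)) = 90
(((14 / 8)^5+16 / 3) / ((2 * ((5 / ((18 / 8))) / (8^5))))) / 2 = 80166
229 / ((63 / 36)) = 916 / 7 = 130.86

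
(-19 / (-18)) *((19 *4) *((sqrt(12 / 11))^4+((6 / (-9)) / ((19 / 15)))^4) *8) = 319619584 / 393129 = 813.01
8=8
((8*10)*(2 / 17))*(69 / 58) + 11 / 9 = 55103 / 4437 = 12.42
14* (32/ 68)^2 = 896/ 289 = 3.10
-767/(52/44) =-649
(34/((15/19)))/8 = 323/60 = 5.38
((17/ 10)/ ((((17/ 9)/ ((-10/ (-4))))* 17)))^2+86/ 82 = 202153/ 189584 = 1.07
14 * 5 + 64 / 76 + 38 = 2068 / 19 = 108.84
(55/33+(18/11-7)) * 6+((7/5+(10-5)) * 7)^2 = 545836/275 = 1984.86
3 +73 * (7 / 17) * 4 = 2095 / 17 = 123.24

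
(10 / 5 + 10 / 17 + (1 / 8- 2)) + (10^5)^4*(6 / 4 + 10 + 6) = 238000000000000000000097 / 136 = 1750000000000000000000.71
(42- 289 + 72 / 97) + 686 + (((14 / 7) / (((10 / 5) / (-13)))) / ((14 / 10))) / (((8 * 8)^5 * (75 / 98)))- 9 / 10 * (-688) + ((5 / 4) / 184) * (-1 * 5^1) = 3804950856635543 / 3593277014016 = 1058.91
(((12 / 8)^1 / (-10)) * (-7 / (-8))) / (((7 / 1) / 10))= -3 / 16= -0.19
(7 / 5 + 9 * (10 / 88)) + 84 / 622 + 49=3527583 / 68420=51.56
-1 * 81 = -81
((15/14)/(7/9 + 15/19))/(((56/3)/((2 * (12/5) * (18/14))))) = 0.23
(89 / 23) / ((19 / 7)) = 623 / 437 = 1.43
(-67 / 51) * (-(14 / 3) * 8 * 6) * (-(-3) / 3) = 15008 / 51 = 294.27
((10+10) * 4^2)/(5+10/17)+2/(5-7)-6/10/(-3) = 5364/95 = 56.46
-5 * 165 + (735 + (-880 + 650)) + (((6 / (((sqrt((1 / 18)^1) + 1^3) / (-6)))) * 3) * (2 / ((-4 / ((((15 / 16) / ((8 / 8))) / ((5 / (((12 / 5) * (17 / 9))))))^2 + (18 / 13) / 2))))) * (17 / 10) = -2372249 / 13000 - 595917 * sqrt(2) / 26000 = -214.89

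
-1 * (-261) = 261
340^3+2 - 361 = 39303641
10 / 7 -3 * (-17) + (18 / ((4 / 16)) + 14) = 969 / 7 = 138.43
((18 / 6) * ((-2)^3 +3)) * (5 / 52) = -75 / 52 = -1.44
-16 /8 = -2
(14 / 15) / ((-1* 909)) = -14 / 13635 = -0.00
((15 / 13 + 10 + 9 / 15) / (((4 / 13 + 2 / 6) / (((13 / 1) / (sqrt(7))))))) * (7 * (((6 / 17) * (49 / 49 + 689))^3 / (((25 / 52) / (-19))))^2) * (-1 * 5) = -9372466040085220077603127296 * sqrt(7) / 24137569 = -1027328572875910688770.17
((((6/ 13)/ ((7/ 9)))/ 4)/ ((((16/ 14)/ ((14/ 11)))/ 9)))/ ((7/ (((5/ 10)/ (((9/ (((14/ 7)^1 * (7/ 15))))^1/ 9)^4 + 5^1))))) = 583443/ 34706815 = 0.02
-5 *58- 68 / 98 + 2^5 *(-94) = -161636 / 49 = -3298.69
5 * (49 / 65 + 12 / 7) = 1123 / 91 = 12.34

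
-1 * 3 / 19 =-3 / 19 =-0.16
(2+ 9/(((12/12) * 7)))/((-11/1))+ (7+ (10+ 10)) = 2056/77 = 26.70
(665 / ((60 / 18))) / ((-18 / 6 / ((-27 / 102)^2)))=-10773 / 2312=-4.66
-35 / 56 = -5 / 8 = -0.62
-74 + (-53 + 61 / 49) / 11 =-42422 / 539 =-78.71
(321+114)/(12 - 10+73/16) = 66.29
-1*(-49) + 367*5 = 1884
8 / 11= 0.73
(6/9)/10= 1/15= 0.07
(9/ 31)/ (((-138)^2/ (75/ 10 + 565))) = 1145/ 131192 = 0.01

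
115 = 115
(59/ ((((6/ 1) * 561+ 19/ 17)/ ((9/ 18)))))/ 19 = 1003/ 2175158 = 0.00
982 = 982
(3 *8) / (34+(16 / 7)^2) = 588 / 961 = 0.61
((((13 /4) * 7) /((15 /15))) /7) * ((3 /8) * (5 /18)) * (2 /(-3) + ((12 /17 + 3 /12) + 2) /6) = -4615 /78336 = -0.06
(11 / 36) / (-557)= -11 / 20052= -0.00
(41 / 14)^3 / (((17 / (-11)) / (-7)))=758131 / 6664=113.77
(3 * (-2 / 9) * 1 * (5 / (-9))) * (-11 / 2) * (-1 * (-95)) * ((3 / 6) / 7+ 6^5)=-568819625 / 378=-1504813.82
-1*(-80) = 80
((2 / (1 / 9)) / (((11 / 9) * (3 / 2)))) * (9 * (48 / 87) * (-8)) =-124416 / 319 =-390.02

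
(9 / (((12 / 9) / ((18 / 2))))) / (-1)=-243 / 4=-60.75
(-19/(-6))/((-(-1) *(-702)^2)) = 19/2956824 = 0.00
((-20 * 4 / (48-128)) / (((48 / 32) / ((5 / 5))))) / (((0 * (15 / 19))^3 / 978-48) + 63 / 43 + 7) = -43 / 2550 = -0.02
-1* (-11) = 11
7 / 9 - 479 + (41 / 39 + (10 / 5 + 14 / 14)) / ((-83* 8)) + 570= 3564779 / 38844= 91.77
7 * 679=4753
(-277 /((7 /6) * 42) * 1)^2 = 76729 /2401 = 31.96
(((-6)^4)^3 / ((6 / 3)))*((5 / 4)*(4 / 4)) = 1360488960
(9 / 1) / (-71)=-9 / 71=-0.13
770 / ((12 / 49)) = 18865 / 6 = 3144.17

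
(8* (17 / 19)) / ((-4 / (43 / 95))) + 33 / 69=-13771 / 41515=-0.33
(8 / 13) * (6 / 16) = 3 / 13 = 0.23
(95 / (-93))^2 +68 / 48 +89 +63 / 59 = 92.53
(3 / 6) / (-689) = -0.00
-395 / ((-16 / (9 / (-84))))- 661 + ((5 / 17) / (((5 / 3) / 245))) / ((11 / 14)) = -50987611 / 83776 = -608.62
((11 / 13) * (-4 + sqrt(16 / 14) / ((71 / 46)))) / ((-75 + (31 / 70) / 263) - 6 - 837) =810040 / 219704537 - 2661560 * sqrt(14) / 15599022127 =0.00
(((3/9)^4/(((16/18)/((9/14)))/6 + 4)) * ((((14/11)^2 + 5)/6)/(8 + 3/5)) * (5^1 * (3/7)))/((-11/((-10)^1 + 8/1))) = 60075/411848668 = 0.00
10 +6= 16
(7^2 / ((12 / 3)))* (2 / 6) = 49 / 12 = 4.08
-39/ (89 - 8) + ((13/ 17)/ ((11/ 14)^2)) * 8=523627/ 55539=9.43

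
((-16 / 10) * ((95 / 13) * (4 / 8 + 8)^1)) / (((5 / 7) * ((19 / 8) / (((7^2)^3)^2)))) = -52707621661408 / 65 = -810886487098.58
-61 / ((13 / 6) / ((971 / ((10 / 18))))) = -3198474 / 65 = -49207.29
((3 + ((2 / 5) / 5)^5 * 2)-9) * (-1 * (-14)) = -820311604 / 9765625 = -84.00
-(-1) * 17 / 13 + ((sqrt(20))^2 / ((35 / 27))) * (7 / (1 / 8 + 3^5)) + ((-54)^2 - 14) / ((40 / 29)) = 212970691 / 101140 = 2105.70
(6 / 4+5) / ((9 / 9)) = 13 / 2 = 6.50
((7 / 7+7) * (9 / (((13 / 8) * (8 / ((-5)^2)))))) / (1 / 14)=25200 / 13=1938.46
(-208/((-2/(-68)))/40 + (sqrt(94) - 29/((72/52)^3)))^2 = 30045184973209/850305600 - 5474053 * sqrt(94)/14580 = 31694.46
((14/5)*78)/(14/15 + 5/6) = 6552/53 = 123.62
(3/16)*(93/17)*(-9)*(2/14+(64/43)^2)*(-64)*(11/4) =843020541/220031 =3831.37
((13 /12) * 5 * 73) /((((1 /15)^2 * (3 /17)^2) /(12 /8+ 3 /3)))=171413125 /24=7142213.54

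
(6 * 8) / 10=24 / 5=4.80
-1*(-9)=9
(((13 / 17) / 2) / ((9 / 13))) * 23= 3887 / 306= 12.70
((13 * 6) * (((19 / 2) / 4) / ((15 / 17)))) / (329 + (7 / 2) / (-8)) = 16796 / 26285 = 0.64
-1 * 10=-10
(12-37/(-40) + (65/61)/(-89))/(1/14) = 19629351/108580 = 180.78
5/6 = 0.83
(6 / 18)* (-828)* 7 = -1932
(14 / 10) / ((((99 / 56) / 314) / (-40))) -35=-988169 / 99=-9981.51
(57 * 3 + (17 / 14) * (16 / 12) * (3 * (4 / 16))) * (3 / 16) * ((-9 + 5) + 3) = -7233 / 224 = -32.29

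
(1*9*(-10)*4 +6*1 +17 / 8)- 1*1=-2823 / 8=-352.88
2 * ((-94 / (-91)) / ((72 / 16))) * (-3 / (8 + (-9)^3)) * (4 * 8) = 12032 / 196833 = 0.06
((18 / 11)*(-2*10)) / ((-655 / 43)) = 3096 / 1441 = 2.15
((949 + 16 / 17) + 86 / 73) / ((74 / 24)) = 14164068 / 45917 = 308.47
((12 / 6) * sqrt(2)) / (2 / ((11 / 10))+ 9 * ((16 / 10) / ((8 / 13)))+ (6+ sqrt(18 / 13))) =-36300 * sqrt(13) / 38270707+ 2455310 * sqrt(2) / 38270707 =0.09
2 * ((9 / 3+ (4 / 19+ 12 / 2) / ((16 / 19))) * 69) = 5727 / 4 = 1431.75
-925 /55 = -185 /11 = -16.82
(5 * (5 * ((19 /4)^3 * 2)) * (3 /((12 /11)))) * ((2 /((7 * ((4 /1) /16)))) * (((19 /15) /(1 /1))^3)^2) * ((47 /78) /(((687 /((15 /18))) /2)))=166829539751743 /1640696148000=101.68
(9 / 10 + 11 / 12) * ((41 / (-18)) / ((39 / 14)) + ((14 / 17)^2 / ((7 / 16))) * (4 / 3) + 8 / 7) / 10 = 185142931 / 426043800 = 0.43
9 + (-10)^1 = -1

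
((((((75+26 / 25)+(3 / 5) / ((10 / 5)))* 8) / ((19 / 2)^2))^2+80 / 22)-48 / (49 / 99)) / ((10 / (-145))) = 30270018384948 / 43901886875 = 689.49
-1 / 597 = -0.00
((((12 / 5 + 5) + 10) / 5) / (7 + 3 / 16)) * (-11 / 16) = -957 / 2875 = -0.33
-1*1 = -1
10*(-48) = -480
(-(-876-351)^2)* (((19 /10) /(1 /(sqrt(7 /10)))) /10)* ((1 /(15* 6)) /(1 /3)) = -9535017* sqrt(70) /10000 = -7977.57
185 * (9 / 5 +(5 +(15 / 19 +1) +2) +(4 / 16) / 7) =1045731 / 532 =1965.66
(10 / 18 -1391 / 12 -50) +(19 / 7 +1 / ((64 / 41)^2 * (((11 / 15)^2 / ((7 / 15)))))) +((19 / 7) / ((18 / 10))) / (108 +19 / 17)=-626606873225 / 3861344256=-162.28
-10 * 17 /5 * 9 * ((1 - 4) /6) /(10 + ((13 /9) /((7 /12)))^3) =1416933 /233218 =6.08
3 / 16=0.19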